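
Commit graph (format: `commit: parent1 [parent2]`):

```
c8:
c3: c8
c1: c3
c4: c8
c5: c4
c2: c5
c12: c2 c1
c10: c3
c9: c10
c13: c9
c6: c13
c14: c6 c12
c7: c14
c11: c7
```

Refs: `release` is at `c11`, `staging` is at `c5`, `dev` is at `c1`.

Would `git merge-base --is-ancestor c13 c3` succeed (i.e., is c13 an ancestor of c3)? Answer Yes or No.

No

Ancestors of c3: {c3, c8}.
c13 is not in that set, so it is not an ancestor of c3.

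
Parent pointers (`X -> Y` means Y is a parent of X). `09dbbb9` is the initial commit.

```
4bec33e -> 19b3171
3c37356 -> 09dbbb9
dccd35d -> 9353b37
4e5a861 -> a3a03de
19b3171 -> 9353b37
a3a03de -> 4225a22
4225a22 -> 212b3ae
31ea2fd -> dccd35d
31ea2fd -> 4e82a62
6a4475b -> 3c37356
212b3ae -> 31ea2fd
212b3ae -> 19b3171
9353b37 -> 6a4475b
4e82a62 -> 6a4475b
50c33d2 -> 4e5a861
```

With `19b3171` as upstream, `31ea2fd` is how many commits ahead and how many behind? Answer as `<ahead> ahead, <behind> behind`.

Reachable from 31ea2fd: {09dbbb9, 31ea2fd, 3c37356, 4e82a62, 6a4475b, 9353b37, dccd35d}.
Reachable from 19b3171: {09dbbb9, 19b3171, 3c37356, 6a4475b, 9353b37}.
Only in 31ea2fd's history (ahead): {31ea2fd, 4e82a62, dccd35d} — 3.
Only in 19b3171's history (behind): {19b3171} — 1.

3 ahead, 1 behind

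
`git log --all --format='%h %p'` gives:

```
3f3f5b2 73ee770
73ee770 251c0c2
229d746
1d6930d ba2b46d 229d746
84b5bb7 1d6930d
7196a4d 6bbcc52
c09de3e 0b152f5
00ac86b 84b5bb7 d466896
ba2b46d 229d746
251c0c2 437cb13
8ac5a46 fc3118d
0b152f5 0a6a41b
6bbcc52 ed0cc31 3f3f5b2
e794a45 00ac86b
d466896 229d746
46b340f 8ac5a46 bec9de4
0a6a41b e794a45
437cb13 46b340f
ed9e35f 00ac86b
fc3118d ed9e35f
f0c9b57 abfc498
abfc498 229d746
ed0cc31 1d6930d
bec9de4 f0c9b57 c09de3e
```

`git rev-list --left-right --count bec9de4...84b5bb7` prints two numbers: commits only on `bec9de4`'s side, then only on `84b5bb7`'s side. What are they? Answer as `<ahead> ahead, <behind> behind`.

9 ahead, 0 behind

Reachable from bec9de4: {00ac86b, 0a6a41b, 0b152f5, 1d6930d, 229d746, 84b5bb7, abfc498, ba2b46d, bec9de4, c09de3e, d466896, e794a45, f0c9b57}.
Reachable from 84b5bb7: {1d6930d, 229d746, 84b5bb7, ba2b46d}.
Only in bec9de4's history (ahead): {00ac86b, 0a6a41b, 0b152f5, abfc498, bec9de4, c09de3e, d466896, e794a45, f0c9b57} — 9.
Only in 84b5bb7's history (behind): {} — 0.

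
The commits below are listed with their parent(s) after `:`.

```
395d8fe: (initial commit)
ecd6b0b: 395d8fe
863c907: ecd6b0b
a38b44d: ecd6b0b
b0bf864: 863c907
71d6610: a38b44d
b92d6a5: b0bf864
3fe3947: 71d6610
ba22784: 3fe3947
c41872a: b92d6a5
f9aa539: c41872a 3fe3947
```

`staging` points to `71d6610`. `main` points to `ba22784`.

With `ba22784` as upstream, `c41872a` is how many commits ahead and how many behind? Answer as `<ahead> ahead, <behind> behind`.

4 ahead, 4 behind

Reachable from c41872a: {395d8fe, 863c907, b0bf864, b92d6a5, c41872a, ecd6b0b}.
Reachable from ba22784: {395d8fe, 3fe3947, 71d6610, a38b44d, ba22784, ecd6b0b}.
Only in c41872a's history (ahead): {863c907, b0bf864, b92d6a5, c41872a} — 4.
Only in ba22784's history (behind): {3fe3947, 71d6610, a38b44d, ba22784} — 4.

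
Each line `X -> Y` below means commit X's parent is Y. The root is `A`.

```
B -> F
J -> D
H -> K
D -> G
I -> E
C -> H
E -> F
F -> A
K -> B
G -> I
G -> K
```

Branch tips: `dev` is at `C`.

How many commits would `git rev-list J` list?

9

Walking parent pointers from J: reachable set = {A, B, D, E, F, G, I, J, K}.
That is 9 commits.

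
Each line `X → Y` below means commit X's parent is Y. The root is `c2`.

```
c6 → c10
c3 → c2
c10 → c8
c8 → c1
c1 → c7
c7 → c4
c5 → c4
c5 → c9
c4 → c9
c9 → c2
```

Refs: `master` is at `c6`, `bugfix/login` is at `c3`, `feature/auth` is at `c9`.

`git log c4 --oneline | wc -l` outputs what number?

Walking parent pointers from c4: reachable set = {c2, c4, c9}.
That is 3 commits.

3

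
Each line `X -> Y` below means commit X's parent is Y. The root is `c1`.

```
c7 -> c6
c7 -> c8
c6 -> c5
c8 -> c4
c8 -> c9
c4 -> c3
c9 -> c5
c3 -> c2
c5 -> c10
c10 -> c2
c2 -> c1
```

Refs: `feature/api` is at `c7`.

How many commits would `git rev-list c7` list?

Walking parent pointers from c7: reachable set = {c1, c10, c2, c3, c4, c5, c6, c7, c8, c9}.
That is 10 commits.

10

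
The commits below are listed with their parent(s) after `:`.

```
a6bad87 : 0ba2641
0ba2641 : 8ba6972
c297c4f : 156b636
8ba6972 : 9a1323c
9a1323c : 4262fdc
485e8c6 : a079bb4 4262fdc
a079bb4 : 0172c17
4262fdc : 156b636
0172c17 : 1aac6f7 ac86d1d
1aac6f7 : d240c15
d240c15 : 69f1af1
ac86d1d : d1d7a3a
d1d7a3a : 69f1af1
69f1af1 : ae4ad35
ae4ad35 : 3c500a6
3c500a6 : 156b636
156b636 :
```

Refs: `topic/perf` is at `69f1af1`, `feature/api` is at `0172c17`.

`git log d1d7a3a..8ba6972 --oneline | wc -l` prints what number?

3

Reachable from 8ba6972: {156b636, 4262fdc, 8ba6972, 9a1323c}.
Reachable from d1d7a3a: {156b636, 3c500a6, 69f1af1, ae4ad35, d1d7a3a}.
In 8ba6972's history but not d1d7a3a's: {4262fdc, 8ba6972, 9a1323c} — 3 commits.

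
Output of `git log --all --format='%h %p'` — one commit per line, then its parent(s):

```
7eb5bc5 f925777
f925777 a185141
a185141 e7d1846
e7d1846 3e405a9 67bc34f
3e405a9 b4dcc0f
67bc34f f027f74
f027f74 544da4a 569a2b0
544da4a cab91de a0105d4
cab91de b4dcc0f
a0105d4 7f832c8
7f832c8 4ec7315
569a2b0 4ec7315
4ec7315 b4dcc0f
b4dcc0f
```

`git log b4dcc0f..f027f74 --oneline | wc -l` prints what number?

7

Reachable from f027f74: {4ec7315, 544da4a, 569a2b0, 7f832c8, a0105d4, b4dcc0f, cab91de, f027f74}.
Reachable from b4dcc0f: {b4dcc0f}.
In f027f74's history but not b4dcc0f's: {4ec7315, 544da4a, 569a2b0, 7f832c8, a0105d4, cab91de, f027f74} — 7 commits.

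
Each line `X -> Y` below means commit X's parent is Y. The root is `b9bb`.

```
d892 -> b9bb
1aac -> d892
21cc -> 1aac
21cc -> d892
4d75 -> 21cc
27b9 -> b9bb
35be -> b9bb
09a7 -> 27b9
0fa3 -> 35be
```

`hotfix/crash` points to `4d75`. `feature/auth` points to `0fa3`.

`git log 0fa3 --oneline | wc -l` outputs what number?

3

Walking parent pointers from 0fa3: reachable set = {0fa3, 35be, b9bb}.
That is 3 commits.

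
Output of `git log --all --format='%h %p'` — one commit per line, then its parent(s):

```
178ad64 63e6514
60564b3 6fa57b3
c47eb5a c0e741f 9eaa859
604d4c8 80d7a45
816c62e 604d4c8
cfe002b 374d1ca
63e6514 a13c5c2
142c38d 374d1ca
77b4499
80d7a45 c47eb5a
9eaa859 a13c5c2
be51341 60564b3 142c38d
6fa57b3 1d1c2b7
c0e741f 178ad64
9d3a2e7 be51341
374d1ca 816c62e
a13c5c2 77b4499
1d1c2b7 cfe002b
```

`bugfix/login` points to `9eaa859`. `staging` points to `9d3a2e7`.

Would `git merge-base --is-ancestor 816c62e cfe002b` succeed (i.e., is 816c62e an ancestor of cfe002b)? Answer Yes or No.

Yes

Ancestors of cfe002b (commits reachable by following parents): {178ad64, 374d1ca, 604d4c8, 63e6514, 77b4499, 80d7a45, 816c62e, 9eaa859, a13c5c2, c0e741f, c47eb5a, cfe002b}.
816c62e is in that set, so it is an ancestor of cfe002b.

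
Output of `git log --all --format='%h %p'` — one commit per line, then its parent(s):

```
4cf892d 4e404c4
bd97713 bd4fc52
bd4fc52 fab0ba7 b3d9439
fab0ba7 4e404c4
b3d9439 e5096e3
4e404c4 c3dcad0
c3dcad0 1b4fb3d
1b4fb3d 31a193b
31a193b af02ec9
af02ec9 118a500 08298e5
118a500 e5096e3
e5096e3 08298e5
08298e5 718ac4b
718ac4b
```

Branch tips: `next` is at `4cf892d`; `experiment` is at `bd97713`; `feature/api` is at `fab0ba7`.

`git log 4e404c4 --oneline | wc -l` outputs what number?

9

Walking parent pointers from 4e404c4: reachable set = {08298e5, 118a500, 1b4fb3d, 31a193b, 4e404c4, 718ac4b, af02ec9, c3dcad0, e5096e3}.
That is 9 commits.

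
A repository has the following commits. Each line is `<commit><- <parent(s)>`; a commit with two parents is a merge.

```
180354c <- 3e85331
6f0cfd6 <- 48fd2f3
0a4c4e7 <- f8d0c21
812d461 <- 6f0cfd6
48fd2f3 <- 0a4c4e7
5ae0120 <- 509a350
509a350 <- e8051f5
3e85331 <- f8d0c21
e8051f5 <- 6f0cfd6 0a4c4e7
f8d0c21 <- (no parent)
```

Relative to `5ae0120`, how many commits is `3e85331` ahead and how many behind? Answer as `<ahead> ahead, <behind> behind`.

1 ahead, 6 behind

Reachable from 3e85331: {3e85331, f8d0c21}.
Reachable from 5ae0120: {0a4c4e7, 48fd2f3, 509a350, 5ae0120, 6f0cfd6, e8051f5, f8d0c21}.
Only in 3e85331's history (ahead): {3e85331} — 1.
Only in 5ae0120's history (behind): {0a4c4e7, 48fd2f3, 509a350, 5ae0120, 6f0cfd6, e8051f5} — 6.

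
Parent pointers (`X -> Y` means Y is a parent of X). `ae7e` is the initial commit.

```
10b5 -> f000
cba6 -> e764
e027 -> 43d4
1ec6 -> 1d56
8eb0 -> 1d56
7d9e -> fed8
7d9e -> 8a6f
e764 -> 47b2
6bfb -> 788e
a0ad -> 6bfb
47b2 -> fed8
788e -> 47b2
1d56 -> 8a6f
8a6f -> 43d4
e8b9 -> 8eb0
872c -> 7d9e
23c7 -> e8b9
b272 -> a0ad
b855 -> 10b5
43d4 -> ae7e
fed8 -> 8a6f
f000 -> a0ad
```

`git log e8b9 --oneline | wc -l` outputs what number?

Walking parent pointers from e8b9: reachable set = {1d56, 43d4, 8a6f, 8eb0, ae7e, e8b9}.
That is 6 commits.

6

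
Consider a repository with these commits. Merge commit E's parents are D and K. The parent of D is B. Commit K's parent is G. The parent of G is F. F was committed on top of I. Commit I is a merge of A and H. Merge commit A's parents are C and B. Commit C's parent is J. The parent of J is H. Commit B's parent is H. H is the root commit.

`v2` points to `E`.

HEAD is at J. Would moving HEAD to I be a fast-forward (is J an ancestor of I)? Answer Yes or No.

A fast-forward from J to I is possible iff J is an ancestor of I.
Ancestors of I: {A, B, C, H, I, J}.
J is among them, so fast-forward is possible.

Yes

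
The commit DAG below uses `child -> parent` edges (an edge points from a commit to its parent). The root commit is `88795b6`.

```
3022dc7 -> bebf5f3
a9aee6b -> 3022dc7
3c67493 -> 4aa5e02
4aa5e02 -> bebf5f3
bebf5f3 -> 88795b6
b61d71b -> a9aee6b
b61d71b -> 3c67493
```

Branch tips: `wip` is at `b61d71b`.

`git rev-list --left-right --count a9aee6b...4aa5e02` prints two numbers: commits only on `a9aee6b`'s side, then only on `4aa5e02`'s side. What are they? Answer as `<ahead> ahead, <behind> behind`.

Reachable from a9aee6b: {3022dc7, 88795b6, a9aee6b, bebf5f3}.
Reachable from 4aa5e02: {4aa5e02, 88795b6, bebf5f3}.
Only in a9aee6b's history (ahead): {3022dc7, a9aee6b} — 2.
Only in 4aa5e02's history (behind): {4aa5e02} — 1.

2 ahead, 1 behind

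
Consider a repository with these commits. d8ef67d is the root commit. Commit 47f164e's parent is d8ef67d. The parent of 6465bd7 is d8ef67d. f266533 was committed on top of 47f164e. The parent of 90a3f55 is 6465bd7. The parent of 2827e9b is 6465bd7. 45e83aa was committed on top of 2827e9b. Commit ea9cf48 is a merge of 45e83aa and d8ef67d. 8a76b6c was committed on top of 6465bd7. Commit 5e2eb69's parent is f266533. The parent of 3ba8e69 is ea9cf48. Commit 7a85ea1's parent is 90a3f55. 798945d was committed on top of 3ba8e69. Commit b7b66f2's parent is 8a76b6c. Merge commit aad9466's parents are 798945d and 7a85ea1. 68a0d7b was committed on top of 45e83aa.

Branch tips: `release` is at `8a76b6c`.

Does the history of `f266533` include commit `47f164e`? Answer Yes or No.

Yes

Ancestors of f266533 (commits reachable by following parents): {47f164e, d8ef67d, f266533}.
47f164e is in that set, so it is an ancestor of f266533.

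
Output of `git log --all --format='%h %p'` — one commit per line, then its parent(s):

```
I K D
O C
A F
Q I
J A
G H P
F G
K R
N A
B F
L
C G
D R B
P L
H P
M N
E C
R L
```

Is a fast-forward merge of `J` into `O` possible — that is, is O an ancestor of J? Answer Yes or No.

A fast-forward from O to J is possible iff O is an ancestor of J.
Ancestors of J: {A, F, G, H, J, L, P}.
O is not among them, so fast-forward is not possible.

No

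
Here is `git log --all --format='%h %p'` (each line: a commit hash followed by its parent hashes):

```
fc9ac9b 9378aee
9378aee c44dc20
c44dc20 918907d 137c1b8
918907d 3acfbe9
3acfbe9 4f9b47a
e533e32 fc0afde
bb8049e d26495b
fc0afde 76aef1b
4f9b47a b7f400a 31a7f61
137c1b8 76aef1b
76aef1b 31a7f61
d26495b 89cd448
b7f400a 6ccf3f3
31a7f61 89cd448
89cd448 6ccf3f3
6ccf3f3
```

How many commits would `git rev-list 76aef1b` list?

4

Walking parent pointers from 76aef1b: reachable set = {31a7f61, 6ccf3f3, 76aef1b, 89cd448}.
That is 4 commits.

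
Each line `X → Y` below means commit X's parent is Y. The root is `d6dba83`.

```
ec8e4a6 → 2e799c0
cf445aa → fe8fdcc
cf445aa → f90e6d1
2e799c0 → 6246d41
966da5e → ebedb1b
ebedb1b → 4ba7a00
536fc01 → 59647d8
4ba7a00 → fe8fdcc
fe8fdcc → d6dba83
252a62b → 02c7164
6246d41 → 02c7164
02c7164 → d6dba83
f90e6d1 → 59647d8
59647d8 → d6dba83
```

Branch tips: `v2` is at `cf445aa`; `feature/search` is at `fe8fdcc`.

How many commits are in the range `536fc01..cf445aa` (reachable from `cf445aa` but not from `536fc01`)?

Reachable from cf445aa: {59647d8, cf445aa, d6dba83, f90e6d1, fe8fdcc}.
Reachable from 536fc01: {536fc01, 59647d8, d6dba83}.
In cf445aa's history but not 536fc01's: {cf445aa, f90e6d1, fe8fdcc} — 3 commits.

3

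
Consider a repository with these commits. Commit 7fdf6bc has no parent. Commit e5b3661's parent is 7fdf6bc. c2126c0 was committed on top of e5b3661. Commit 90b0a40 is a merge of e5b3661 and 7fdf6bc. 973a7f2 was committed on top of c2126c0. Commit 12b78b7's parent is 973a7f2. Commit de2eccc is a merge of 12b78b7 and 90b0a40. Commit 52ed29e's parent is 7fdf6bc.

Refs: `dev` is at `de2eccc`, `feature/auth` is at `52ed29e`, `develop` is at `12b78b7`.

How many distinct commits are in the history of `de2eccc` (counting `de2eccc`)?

7

Walking parent pointers from de2eccc: reachable set = {12b78b7, 7fdf6bc, 90b0a40, 973a7f2, c2126c0, de2eccc, e5b3661}.
That is 7 commits.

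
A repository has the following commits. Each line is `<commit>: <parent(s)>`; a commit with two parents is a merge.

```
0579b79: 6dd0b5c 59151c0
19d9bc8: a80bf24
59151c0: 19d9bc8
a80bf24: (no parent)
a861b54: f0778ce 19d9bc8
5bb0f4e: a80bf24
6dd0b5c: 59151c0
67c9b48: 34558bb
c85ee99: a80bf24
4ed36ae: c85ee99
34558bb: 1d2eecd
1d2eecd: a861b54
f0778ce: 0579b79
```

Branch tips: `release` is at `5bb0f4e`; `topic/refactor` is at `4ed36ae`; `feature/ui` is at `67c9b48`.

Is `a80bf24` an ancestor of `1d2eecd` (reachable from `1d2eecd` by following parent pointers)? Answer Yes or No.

Ancestors of 1d2eecd (commits reachable by following parents): {0579b79, 19d9bc8, 1d2eecd, 59151c0, 6dd0b5c, a80bf24, a861b54, f0778ce}.
a80bf24 is in that set, so it is an ancestor of 1d2eecd.

Yes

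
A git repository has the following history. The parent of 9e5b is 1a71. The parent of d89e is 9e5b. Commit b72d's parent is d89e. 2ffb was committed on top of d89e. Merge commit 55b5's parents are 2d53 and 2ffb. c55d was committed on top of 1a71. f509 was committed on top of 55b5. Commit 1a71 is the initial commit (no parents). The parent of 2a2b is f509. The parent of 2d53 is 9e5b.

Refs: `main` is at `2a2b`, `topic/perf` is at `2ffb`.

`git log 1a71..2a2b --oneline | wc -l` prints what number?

Reachable from 2a2b: {1a71, 2a2b, 2d53, 2ffb, 55b5, 9e5b, d89e, f509}.
Reachable from 1a71: {1a71}.
In 2a2b's history but not 1a71's: {2a2b, 2d53, 2ffb, 55b5, 9e5b, d89e, f509} — 7 commits.

7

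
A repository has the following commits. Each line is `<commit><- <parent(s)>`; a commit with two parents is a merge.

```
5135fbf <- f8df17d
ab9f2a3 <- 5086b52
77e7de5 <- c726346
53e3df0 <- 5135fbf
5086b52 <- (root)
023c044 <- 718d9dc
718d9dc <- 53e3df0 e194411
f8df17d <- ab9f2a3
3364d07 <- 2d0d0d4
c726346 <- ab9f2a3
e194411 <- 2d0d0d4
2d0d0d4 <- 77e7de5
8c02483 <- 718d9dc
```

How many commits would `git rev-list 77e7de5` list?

4

Walking parent pointers from 77e7de5: reachable set = {5086b52, 77e7de5, ab9f2a3, c726346}.
That is 4 commits.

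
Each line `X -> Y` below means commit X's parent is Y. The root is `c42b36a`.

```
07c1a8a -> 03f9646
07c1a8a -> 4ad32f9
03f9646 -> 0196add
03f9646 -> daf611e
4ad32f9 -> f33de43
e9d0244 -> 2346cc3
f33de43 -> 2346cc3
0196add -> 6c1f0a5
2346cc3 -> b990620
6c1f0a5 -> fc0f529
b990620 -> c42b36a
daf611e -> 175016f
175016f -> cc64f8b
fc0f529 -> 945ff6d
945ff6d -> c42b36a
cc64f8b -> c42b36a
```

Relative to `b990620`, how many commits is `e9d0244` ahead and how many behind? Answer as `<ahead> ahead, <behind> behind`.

Reachable from e9d0244: {2346cc3, b990620, c42b36a, e9d0244}.
Reachable from b990620: {b990620, c42b36a}.
Only in e9d0244's history (ahead): {2346cc3, e9d0244} — 2.
Only in b990620's history (behind): {} — 0.

2 ahead, 0 behind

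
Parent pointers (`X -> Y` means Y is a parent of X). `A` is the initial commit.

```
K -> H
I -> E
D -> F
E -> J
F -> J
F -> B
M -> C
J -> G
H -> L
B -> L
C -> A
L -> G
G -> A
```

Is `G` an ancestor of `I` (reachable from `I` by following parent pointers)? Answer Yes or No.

Ancestors of I (commits reachable by following parents): {A, E, G, I, J}.
G is in that set, so it is an ancestor of I.

Yes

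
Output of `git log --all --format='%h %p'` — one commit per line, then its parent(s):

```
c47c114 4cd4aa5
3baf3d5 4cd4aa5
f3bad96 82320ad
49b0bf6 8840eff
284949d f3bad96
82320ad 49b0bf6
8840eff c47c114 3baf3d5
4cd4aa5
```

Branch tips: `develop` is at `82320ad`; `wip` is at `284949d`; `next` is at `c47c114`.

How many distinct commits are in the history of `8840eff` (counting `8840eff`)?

Walking parent pointers from 8840eff: reachable set = {3baf3d5, 4cd4aa5, 8840eff, c47c114}.
That is 4 commits.

4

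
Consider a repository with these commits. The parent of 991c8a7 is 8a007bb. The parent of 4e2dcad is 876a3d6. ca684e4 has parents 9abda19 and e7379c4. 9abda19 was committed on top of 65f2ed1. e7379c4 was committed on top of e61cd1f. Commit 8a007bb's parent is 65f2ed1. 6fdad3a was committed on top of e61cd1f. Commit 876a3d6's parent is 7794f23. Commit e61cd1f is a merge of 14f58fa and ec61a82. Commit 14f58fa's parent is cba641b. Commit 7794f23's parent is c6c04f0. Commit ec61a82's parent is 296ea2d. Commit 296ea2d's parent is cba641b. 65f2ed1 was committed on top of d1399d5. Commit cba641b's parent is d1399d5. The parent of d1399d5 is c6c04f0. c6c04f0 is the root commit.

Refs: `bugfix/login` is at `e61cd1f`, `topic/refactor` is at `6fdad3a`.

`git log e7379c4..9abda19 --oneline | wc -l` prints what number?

2

Reachable from 9abda19: {65f2ed1, 9abda19, c6c04f0, d1399d5}.
Reachable from e7379c4: {14f58fa, 296ea2d, c6c04f0, cba641b, d1399d5, e61cd1f, e7379c4, ec61a82}.
In 9abda19's history but not e7379c4's: {65f2ed1, 9abda19} — 2 commits.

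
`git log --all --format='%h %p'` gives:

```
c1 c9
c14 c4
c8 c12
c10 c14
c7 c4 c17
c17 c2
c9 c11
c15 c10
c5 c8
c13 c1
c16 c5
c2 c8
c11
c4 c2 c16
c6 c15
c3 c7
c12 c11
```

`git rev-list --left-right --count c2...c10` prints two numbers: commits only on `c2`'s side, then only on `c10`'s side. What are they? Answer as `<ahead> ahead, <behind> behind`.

Reachable from c2: {c11, c12, c2, c8}.
Reachable from c10: {c10, c11, c12, c14, c16, c2, c4, c5, c8}.
Only in c2's history (ahead): {} — 0.
Only in c10's history (behind): {c10, c14, c16, c4, c5} — 5.

0 ahead, 5 behind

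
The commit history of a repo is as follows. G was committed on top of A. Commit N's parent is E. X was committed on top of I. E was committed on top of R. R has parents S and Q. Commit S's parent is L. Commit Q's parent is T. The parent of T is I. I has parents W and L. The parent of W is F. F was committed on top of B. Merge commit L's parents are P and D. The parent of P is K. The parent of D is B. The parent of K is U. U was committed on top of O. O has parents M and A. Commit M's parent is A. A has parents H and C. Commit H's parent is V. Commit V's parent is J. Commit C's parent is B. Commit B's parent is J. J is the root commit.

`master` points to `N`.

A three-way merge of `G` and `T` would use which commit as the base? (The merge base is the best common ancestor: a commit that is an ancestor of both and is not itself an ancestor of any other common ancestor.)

A

Ancestors of G: {A, B, C, G, H, J, V}.
Ancestors of T: {A, B, C, D, F, H, I, J, K, L, M, O, P, T, U, V, W}.
Common ancestors: {A, B, C, H, J, V}.
Among these, A is not an ancestor of any other common ancestor — it is the merge base.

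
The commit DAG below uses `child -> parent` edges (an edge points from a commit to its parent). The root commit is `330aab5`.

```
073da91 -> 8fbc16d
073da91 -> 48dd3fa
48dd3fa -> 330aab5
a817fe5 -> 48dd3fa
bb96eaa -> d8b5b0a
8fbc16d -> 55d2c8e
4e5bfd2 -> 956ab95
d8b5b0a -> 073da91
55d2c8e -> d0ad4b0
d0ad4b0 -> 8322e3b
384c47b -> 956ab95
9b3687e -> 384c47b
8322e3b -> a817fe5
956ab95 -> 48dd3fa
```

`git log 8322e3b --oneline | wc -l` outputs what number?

Walking parent pointers from 8322e3b: reachable set = {330aab5, 48dd3fa, 8322e3b, a817fe5}.
That is 4 commits.

4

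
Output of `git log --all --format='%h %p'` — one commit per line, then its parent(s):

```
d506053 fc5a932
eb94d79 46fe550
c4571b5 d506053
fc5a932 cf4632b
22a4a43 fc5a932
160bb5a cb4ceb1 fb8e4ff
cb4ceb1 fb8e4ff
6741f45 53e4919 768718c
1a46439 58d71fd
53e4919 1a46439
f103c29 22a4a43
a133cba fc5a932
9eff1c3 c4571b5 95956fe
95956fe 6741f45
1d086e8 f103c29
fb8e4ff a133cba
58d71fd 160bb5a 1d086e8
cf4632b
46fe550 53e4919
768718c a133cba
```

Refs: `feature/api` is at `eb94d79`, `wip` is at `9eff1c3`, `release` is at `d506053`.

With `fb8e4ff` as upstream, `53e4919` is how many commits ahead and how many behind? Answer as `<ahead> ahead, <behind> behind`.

Reachable from 53e4919: {160bb5a, 1a46439, 1d086e8, 22a4a43, 53e4919, 58d71fd, a133cba, cb4ceb1, cf4632b, f103c29, fb8e4ff, fc5a932}.
Reachable from fb8e4ff: {a133cba, cf4632b, fb8e4ff, fc5a932}.
Only in 53e4919's history (ahead): {160bb5a, 1a46439, 1d086e8, 22a4a43, 53e4919, 58d71fd, cb4ceb1, f103c29} — 8.
Only in fb8e4ff's history (behind): {} — 0.

8 ahead, 0 behind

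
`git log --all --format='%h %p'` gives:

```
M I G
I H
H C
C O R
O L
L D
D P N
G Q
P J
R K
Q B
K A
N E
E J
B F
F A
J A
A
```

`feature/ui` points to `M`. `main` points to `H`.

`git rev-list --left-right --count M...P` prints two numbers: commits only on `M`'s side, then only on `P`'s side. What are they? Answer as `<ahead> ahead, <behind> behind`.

Reachable from M: {A, B, C, D, E, F, G, H, I, J, K, L, M, N, O, P, Q, R}.
Reachable from P: {A, J, P}.
Only in M's history (ahead): {B, C, D, E, F, G, H, I, K, L, M, N, O, Q, R} — 15.
Only in P's history (behind): {} — 0.

15 ahead, 0 behind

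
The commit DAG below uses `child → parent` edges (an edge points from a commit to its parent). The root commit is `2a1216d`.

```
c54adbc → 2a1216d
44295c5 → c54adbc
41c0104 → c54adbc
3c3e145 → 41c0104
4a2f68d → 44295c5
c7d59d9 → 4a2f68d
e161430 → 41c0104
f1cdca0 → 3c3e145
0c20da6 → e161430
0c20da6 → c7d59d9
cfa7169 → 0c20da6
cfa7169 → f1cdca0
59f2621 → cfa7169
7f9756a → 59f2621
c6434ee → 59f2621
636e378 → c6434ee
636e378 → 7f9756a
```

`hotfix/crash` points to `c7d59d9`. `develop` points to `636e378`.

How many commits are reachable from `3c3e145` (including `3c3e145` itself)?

Walking parent pointers from 3c3e145: reachable set = {2a1216d, 3c3e145, 41c0104, c54adbc}.
That is 4 commits.

4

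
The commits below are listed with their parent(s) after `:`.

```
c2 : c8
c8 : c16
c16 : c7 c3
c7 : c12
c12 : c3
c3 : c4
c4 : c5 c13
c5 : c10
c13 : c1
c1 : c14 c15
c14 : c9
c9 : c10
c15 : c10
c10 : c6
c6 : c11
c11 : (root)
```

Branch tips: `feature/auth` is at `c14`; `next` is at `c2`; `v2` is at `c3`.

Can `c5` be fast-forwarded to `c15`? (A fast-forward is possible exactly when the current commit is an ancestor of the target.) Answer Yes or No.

A fast-forward from c5 to c15 is possible iff c5 is an ancestor of c15.
Ancestors of c15: {c10, c11, c15, c6}.
c5 is not among them, so fast-forward is not possible.

No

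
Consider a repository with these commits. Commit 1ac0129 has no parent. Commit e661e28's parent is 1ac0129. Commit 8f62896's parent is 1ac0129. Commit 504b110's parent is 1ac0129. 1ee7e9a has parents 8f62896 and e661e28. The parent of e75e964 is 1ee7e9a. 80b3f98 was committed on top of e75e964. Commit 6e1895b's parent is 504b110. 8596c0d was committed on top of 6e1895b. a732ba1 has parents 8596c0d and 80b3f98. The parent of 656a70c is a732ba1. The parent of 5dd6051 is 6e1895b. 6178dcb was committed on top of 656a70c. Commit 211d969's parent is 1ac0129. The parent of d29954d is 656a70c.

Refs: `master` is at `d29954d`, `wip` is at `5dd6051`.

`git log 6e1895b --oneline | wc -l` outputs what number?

Walking parent pointers from 6e1895b: reachable set = {1ac0129, 504b110, 6e1895b}.
That is 3 commits.

3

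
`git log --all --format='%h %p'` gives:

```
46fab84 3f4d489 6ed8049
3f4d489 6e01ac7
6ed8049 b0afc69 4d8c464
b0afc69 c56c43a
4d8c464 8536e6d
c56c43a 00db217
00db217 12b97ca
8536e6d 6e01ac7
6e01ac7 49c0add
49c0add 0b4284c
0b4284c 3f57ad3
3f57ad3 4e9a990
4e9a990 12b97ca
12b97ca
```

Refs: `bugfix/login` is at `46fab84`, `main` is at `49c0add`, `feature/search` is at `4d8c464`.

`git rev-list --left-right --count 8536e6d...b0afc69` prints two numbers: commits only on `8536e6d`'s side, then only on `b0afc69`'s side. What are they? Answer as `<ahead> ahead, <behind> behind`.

Reachable from 8536e6d: {0b4284c, 12b97ca, 3f57ad3, 49c0add, 4e9a990, 6e01ac7, 8536e6d}.
Reachable from b0afc69: {00db217, 12b97ca, b0afc69, c56c43a}.
Only in 8536e6d's history (ahead): {0b4284c, 3f57ad3, 49c0add, 4e9a990, 6e01ac7, 8536e6d} — 6.
Only in b0afc69's history (behind): {00db217, b0afc69, c56c43a} — 3.

6 ahead, 3 behind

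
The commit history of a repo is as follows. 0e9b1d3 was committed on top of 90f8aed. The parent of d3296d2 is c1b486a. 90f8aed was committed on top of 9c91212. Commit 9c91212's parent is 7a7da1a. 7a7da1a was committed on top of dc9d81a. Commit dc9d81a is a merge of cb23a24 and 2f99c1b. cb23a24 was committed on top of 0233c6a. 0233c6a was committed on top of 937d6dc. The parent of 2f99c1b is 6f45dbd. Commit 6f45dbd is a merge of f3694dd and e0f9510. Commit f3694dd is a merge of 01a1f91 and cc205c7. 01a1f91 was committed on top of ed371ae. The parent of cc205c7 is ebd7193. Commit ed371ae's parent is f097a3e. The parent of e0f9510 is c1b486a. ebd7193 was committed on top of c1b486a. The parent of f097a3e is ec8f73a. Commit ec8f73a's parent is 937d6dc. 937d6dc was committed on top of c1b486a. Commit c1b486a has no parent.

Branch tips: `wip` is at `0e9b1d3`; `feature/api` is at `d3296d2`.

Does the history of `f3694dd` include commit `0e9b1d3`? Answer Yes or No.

No

Ancestors of f3694dd: {01a1f91, 937d6dc, c1b486a, cc205c7, ebd7193, ec8f73a, ed371ae, f097a3e, f3694dd}.
0e9b1d3 is not in that set, so it is not an ancestor of f3694dd.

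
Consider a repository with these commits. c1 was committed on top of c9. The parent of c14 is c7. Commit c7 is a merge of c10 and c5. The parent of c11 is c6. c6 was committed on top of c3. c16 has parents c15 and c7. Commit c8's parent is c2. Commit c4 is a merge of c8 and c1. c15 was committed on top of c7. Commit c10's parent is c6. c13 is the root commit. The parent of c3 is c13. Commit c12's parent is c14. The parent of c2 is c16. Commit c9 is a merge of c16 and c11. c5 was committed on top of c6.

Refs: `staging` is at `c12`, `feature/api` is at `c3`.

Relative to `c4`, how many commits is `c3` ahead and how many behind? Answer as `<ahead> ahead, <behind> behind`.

Reachable from c3: {c13, c3}.
Reachable from c4: {c1, c10, c11, c13, c15, c16, c2, c3, c4, c5, c6, c7, c8, c9}.
Only in c3's history (ahead): {} — 0.
Only in c4's history (behind): {c1, c10, c11, c15, c16, c2, c4, c5, c6, c7, c8, c9} — 12.

0 ahead, 12 behind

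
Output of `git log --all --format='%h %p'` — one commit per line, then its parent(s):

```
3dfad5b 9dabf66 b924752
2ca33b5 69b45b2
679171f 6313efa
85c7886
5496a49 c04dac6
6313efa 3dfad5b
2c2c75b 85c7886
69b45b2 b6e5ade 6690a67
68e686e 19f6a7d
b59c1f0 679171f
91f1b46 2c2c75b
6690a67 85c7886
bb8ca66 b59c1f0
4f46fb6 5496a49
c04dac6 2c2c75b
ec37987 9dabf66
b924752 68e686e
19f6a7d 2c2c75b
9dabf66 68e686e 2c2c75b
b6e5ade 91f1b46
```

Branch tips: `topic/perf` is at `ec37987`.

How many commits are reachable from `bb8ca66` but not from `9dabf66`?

6

Reachable from bb8ca66: {19f6a7d, 2c2c75b, 3dfad5b, 6313efa, 679171f, 68e686e, 85c7886, 9dabf66, b59c1f0, b924752, bb8ca66}.
Reachable from 9dabf66: {19f6a7d, 2c2c75b, 68e686e, 85c7886, 9dabf66}.
In bb8ca66's history but not 9dabf66's: {3dfad5b, 6313efa, 679171f, b59c1f0, b924752, bb8ca66} — 6 commits.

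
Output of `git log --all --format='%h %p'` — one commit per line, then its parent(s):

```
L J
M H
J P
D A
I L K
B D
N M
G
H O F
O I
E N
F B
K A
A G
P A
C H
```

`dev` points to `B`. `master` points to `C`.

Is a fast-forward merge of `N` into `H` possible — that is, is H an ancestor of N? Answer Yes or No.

Yes

A fast-forward from H to N is possible iff H is an ancestor of N.
Ancestors of N: {A, B, D, F, G, H, I, J, K, L, M, N, O, P}.
H is among them, so fast-forward is possible.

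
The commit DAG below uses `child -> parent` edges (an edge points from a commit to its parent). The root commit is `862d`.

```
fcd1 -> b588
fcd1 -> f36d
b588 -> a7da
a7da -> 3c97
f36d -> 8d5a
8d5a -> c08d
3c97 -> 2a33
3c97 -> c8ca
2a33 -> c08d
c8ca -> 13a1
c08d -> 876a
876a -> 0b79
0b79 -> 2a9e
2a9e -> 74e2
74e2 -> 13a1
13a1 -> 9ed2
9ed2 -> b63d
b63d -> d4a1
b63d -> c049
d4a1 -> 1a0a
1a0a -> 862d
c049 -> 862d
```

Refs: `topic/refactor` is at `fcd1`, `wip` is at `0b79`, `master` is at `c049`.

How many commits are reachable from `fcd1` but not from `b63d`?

Reachable from fcd1: {0b79, 13a1, 1a0a, 2a33, 2a9e, 3c97, 74e2, 862d, 876a, 8d5a, 9ed2, a7da, b588, b63d, c049, c08d, c8ca, d4a1, f36d, fcd1}.
Reachable from b63d: {1a0a, 862d, b63d, c049, d4a1}.
In fcd1's history but not b63d's: {0b79, 13a1, 2a33, 2a9e, 3c97, 74e2, 876a, 8d5a, 9ed2, a7da, b588, c08d, c8ca, f36d, fcd1} — 15 commits.

15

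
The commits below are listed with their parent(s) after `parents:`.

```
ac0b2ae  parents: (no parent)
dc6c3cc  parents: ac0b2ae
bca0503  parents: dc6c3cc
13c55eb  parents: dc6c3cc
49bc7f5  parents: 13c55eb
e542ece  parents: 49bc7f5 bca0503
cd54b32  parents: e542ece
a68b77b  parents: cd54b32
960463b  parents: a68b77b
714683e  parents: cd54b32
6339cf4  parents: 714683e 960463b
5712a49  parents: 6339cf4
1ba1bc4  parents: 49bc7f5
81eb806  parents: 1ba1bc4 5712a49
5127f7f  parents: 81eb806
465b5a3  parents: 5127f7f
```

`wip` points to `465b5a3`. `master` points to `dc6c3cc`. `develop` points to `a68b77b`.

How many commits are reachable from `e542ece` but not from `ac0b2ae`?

5

Reachable from e542ece: {13c55eb, 49bc7f5, ac0b2ae, bca0503, dc6c3cc, e542ece}.
Reachable from ac0b2ae: {ac0b2ae}.
In e542ece's history but not ac0b2ae's: {13c55eb, 49bc7f5, bca0503, dc6c3cc, e542ece} — 5 commits.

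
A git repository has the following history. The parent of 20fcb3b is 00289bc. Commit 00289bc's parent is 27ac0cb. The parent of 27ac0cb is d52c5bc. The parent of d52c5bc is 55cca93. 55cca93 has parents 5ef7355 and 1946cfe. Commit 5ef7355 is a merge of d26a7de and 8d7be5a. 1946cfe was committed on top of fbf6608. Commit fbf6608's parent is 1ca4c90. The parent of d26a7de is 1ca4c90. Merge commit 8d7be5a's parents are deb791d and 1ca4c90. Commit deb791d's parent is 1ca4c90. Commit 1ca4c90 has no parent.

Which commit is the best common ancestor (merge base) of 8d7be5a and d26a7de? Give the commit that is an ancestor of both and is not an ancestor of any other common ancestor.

1ca4c90

Ancestors of 8d7be5a: {1ca4c90, 8d7be5a, deb791d}.
Ancestors of d26a7de: {1ca4c90, d26a7de}.
Common ancestors: {1ca4c90}.
The only common ancestor is 1ca4c90, so it is the merge base.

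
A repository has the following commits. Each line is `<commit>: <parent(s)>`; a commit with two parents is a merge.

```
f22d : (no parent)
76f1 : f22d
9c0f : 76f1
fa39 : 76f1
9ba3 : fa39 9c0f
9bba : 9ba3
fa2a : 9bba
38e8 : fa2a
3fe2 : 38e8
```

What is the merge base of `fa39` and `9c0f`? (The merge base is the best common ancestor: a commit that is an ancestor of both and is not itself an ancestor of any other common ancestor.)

Ancestors of fa39: {76f1, f22d, fa39}.
Ancestors of 9c0f: {76f1, 9c0f, f22d}.
Common ancestors: {76f1, f22d}.
Among these, 76f1 is not an ancestor of any other common ancestor — it is the merge base.

76f1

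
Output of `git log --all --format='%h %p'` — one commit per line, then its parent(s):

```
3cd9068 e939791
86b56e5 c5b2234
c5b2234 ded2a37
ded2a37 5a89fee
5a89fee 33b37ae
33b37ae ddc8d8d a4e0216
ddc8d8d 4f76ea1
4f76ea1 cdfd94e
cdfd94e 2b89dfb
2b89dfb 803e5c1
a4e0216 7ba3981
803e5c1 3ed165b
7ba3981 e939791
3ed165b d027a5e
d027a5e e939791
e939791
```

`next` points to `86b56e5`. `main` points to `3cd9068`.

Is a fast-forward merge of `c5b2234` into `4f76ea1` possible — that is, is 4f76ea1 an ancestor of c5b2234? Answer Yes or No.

A fast-forward from 4f76ea1 to c5b2234 is possible iff 4f76ea1 is an ancestor of c5b2234.
Ancestors of c5b2234: {2b89dfb, 33b37ae, 3ed165b, 4f76ea1, 5a89fee, 7ba3981, 803e5c1, a4e0216, c5b2234, cdfd94e, d027a5e, ddc8d8d, ded2a37, e939791}.
4f76ea1 is among them, so fast-forward is possible.

Yes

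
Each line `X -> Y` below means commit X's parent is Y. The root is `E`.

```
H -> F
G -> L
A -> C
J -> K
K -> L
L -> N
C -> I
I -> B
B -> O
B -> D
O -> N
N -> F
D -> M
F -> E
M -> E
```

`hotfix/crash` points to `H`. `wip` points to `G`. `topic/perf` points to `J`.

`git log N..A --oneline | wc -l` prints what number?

Reachable from A: {A, B, C, D, E, F, I, M, N, O}.
Reachable from N: {E, F, N}.
In A's history but not N's: {A, B, C, D, I, M, O} — 7 commits.

7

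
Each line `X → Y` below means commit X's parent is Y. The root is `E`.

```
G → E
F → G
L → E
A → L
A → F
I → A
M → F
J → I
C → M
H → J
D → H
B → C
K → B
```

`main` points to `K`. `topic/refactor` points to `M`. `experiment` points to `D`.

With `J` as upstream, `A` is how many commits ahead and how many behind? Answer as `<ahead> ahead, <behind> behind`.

0 ahead, 2 behind

Reachable from A: {A, E, F, G, L}.
Reachable from J: {A, E, F, G, I, J, L}.
Only in A's history (ahead): {} — 0.
Only in J's history (behind): {I, J} — 2.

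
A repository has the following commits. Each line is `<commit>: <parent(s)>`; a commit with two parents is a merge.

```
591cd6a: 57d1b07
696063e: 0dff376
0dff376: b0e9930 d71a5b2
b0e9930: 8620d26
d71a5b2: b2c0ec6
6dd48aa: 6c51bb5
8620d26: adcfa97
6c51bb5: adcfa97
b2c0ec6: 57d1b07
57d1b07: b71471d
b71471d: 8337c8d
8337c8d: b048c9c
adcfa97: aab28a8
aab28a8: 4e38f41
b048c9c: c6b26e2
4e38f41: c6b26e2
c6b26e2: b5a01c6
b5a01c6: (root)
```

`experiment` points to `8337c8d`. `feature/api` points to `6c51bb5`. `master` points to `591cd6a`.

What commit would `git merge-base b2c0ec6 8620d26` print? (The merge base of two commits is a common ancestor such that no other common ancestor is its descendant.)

c6b26e2

Ancestors of b2c0ec6: {57d1b07, 8337c8d, b048c9c, b2c0ec6, b5a01c6, b71471d, c6b26e2}.
Ancestors of 8620d26: {4e38f41, 8620d26, aab28a8, adcfa97, b5a01c6, c6b26e2}.
Common ancestors: {b5a01c6, c6b26e2}.
Among these, c6b26e2 is not an ancestor of any other common ancestor — it is the merge base.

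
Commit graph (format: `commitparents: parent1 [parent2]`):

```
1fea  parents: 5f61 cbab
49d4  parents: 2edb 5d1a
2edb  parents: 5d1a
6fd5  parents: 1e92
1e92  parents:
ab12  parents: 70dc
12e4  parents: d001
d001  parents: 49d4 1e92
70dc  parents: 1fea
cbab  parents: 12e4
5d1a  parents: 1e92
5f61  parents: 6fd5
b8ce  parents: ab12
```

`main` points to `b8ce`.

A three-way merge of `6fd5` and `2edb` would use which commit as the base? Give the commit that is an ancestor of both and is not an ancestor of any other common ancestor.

1e92

Ancestors of 6fd5: {1e92, 6fd5}.
Ancestors of 2edb: {1e92, 2edb, 5d1a}.
Common ancestors: {1e92}.
The only common ancestor is 1e92, so it is the merge base.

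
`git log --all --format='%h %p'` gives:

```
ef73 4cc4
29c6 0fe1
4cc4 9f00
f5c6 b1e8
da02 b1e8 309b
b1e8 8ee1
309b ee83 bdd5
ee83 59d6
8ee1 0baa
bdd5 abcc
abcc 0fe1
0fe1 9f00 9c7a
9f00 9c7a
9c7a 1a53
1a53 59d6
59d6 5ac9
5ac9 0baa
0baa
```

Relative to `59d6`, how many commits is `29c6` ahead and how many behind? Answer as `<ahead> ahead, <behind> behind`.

Reachable from 29c6: {0baa, 0fe1, 1a53, 29c6, 59d6, 5ac9, 9c7a, 9f00}.
Reachable from 59d6: {0baa, 59d6, 5ac9}.
Only in 29c6's history (ahead): {0fe1, 1a53, 29c6, 9c7a, 9f00} — 5.
Only in 59d6's history (behind): {} — 0.

5 ahead, 0 behind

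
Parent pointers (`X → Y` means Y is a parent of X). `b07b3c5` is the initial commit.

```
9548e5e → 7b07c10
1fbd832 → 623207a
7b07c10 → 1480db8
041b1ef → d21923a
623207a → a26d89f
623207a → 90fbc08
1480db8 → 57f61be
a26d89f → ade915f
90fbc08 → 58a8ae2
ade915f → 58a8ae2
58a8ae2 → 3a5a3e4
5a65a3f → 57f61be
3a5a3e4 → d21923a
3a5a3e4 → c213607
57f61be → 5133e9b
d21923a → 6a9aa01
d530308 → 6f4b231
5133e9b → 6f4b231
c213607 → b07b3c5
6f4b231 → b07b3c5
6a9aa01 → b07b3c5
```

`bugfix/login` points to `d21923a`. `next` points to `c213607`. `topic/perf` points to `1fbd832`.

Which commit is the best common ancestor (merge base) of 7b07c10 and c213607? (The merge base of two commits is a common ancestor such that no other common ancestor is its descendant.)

Ancestors of 7b07c10: {1480db8, 5133e9b, 57f61be, 6f4b231, 7b07c10, b07b3c5}.
Ancestors of c213607: {b07b3c5, c213607}.
Common ancestors: {b07b3c5}.
The only common ancestor is b07b3c5, so it is the merge base.

b07b3c5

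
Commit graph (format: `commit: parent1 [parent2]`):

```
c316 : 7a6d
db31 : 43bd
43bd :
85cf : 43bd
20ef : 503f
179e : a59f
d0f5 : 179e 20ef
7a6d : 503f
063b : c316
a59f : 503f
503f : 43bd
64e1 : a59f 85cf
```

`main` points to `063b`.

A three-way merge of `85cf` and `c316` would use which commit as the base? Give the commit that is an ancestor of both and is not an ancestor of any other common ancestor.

43bd

Ancestors of 85cf: {43bd, 85cf}.
Ancestors of c316: {43bd, 503f, 7a6d, c316}.
Common ancestors: {43bd}.
The only common ancestor is 43bd, so it is the merge base.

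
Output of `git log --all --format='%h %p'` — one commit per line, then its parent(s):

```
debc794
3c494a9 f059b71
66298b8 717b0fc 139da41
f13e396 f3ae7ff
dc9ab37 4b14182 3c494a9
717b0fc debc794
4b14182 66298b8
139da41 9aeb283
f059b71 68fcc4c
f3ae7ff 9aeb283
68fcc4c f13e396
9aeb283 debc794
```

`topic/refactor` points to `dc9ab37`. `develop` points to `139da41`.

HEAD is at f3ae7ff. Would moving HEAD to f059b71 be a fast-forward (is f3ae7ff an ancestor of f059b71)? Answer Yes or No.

A fast-forward from f3ae7ff to f059b71 is possible iff f3ae7ff is an ancestor of f059b71.
Ancestors of f059b71: {68fcc4c, 9aeb283, debc794, f059b71, f13e396, f3ae7ff}.
f3ae7ff is among them, so fast-forward is possible.

Yes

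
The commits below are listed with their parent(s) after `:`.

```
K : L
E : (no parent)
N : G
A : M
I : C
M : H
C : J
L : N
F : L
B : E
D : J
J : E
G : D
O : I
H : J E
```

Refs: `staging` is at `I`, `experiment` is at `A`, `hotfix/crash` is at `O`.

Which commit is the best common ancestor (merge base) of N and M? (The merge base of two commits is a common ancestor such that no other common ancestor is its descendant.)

Ancestors of N: {D, E, G, J, N}.
Ancestors of M: {E, H, J, M}.
Common ancestors: {E, J}.
Among these, J is not an ancestor of any other common ancestor — it is the merge base.

J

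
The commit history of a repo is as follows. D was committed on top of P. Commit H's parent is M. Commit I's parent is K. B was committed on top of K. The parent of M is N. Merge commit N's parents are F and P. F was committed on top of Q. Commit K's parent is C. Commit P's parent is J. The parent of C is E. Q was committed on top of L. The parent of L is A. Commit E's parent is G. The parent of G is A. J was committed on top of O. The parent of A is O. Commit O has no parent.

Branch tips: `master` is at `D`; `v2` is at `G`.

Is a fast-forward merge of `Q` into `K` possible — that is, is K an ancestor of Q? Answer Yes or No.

A fast-forward from K to Q is possible iff K is an ancestor of Q.
Ancestors of Q: {A, L, O, Q}.
K is not among them, so fast-forward is not possible.

No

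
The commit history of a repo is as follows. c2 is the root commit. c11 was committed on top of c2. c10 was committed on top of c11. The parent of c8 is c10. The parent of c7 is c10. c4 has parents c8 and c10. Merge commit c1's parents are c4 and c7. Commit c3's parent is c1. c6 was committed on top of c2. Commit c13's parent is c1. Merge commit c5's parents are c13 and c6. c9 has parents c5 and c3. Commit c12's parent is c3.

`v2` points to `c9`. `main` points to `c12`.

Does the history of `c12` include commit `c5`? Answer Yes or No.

No

Ancestors of c12: {c1, c10, c11, c12, c2, c3, c4, c7, c8}.
c5 is not in that set, so it is not an ancestor of c12.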